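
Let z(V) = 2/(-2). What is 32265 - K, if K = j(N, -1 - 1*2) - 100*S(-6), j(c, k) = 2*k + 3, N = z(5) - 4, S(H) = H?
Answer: 31668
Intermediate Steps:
z(V) = -1 (z(V) = 2*(-½) = -1)
N = -5 (N = -1 - 4 = -5)
j(c, k) = 3 + 2*k
K = 597 (K = (3 + 2*(-1 - 1*2)) - 100*(-6) = (3 + 2*(-1 - 2)) + 600 = (3 + 2*(-3)) + 600 = (3 - 6) + 600 = -3 + 600 = 597)
32265 - K = 32265 - 1*597 = 32265 - 597 = 31668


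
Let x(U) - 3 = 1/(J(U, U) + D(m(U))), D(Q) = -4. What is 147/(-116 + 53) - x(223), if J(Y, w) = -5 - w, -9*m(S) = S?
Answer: -3709/696 ≈ -5.3290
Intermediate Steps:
m(S) = -S/9
x(U) = 3 + 1/(-9 - U) (x(U) = 3 + 1/((-5 - U) - 4) = 3 + 1/(-9 - U))
147/(-116 + 53) - x(223) = 147/(-116 + 53) - (26 + 3*223)/(9 + 223) = 147/(-63) - (26 + 669)/232 = -1/63*147 - 695/232 = -7/3 - 1*695/232 = -7/3 - 695/232 = -3709/696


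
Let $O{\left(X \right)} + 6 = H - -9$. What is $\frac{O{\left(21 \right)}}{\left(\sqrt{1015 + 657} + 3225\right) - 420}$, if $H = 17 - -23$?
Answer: $\frac{10965}{715123} - \frac{86 \sqrt{418}}{7866353} \approx 0.01511$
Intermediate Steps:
$H = 40$ ($H = 17 + 23 = 40$)
$O{\left(X \right)} = 43$ ($O{\left(X \right)} = -6 + \left(40 - -9\right) = -6 + \left(40 + 9\right) = -6 + 49 = 43$)
$\frac{O{\left(21 \right)}}{\left(\sqrt{1015 + 657} + 3225\right) - 420} = \frac{43}{\left(\sqrt{1015 + 657} + 3225\right) - 420} = \frac{43}{\left(\sqrt{1672} + 3225\right) - 420} = \frac{43}{\left(2 \sqrt{418} + 3225\right) - 420} = \frac{43}{\left(3225 + 2 \sqrt{418}\right) - 420} = \frac{43}{2805 + 2 \sqrt{418}}$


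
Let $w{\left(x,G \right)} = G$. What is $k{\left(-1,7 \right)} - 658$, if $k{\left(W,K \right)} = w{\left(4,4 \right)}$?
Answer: $-654$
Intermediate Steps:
$k{\left(W,K \right)} = 4$
$k{\left(-1,7 \right)} - 658 = 4 - 658 = -654$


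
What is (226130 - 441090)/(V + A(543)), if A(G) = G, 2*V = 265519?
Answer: -85984/53321 ≈ -1.6126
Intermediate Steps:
V = 265519/2 (V = (1/2)*265519 = 265519/2 ≈ 1.3276e+5)
(226130 - 441090)/(V + A(543)) = (226130 - 441090)/(265519/2 + 543) = -214960/266605/2 = -214960*2/266605 = -85984/53321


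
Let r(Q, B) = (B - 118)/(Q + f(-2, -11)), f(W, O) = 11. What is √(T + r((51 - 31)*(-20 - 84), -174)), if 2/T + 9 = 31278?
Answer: √590973635328846/64695561 ≈ 0.37576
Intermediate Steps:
T = 2/31269 (T = 2/(-9 + 31278) = 2/31269 ≈ 6.3961e-5)
r(Q, B) = (-118 + B)/(11 + Q) (r(Q, B) = (B - 118)/(Q + 11) = (-118 + B)/(11 + Q))
√(T + r((51 - 31)*(-20 - 84), -174)) = √(2/31269 + (-118 - 174)/(11 + (51 - 31)*(-20 - 84))) = √(2/31269 - 292/(11 + 20*(-104))) = √(2/31269 - 292/(11 - 2080)) = √(2/31269 - 292/(-2069)) = √(2/31269 - 1/2069*(-292)) = √(2/31269 + 292/2069) = √(9134686/64695561) = √590973635328846/64695561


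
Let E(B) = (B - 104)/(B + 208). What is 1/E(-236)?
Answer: 7/85 ≈ 0.082353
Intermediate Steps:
E(B) = (-104 + B)/(208 + B)
1/E(-236) = 1/((-104 - 236)/(208 - 236)) = 1/(-340/(-28)) = 1/(-1/28*(-340)) = 1/(85/7) = 7/85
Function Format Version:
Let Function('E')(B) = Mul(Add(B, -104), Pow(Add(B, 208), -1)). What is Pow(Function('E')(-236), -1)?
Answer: Rational(7, 85) ≈ 0.082353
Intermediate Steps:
Function('E')(B) = Mul(Pow(Add(208, B), -1), Add(-104, B)) (Function('E')(B) = Mul(Add(-104, B), Pow(Add(208, B), -1)) = Mul(Pow(Add(208, B), -1), Add(-104, B)))
Pow(Function('E')(-236), -1) = Pow(Mul(Pow(Add(208, -236), -1), Add(-104, -236)), -1) = Pow(Mul(Pow(-28, -1), -340), -1) = Pow(Mul(Rational(-1, 28), -340), -1) = Pow(Rational(85, 7), -1) = Rational(7, 85)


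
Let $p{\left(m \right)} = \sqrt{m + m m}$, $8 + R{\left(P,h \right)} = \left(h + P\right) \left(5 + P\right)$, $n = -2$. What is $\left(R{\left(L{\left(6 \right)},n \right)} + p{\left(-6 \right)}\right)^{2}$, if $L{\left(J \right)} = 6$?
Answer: $\left(36 + \sqrt{30}\right)^{2} \approx 1720.4$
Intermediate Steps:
$R{\left(P,h \right)} = -8 + \left(5 + P\right) \left(P + h\right)$ ($R{\left(P,h \right)} = -8 + \left(h + P\right) \left(5 + P\right) = -8 + \left(P + h\right) \left(5 + P\right) = -8 + \left(5 + P\right) \left(P + h\right)$)
$p{\left(m \right)} = \sqrt{m + m^{2}}$
$\left(R{\left(L{\left(6 \right)},n \right)} + p{\left(-6 \right)}\right)^{2} = \left(\left(-8 + 6^{2} + 5 \cdot 6 + 5 \left(-2\right) + 6 \left(-2\right)\right) + \sqrt{- 6 \left(1 - 6\right)}\right)^{2} = \left(\left(-8 + 36 + 30 - 10 - 12\right) + \sqrt{\left(-6\right) \left(-5\right)}\right)^{2} = \left(36 + \sqrt{30}\right)^{2}$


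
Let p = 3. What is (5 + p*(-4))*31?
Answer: -217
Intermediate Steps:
(5 + p*(-4))*31 = (5 + 3*(-4))*31 = (5 - 12)*31 = -7*31 = -217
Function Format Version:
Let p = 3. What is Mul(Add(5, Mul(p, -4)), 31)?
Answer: -217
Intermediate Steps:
Mul(Add(5, Mul(p, -4)), 31) = Mul(Add(5, Mul(3, -4)), 31) = Mul(Add(5, -12), 31) = Mul(-7, 31) = -217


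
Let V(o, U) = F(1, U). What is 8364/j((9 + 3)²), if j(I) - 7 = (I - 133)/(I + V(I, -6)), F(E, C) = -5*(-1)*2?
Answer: 39032/33 ≈ 1182.8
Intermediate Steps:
F(E, C) = 10 (F(E, C) = 5*2 = 10)
V(o, U) = 10
j(I) = 7 + (-133 + I)/(10 + I) (j(I) = 7 + (I - 133)/(I + 10) = 7 + (-133 + I)/(10 + I))
8364/j((9 + 3)²) = 8364/(((-63 + 8*(9 + 3)²)/(10 + (9 + 3)²))) = 8364/(((-63 + 8*12²)/(10 + 12²))) = 8364/(((-63 + 8*144)/(10 + 144))) = 8364/(((-63 + 1152)/154)) = 8364/(((1/154)*1089)) = 8364/(99/14) = 8364*(14/99) = 39032/33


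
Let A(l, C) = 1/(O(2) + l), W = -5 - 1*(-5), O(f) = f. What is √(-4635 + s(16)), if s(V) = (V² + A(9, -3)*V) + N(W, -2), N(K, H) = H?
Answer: 5*I*√21197/11 ≈ 66.178*I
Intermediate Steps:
W = 0 (W = -5 + 5 = 0)
A(l, C) = 1/(2 + l)
s(V) = -2 + V² + V/11 (s(V) = (V² + V/(2 + 9)) - 2 = (V² + V/11) - 2 = -2 + V² + V/11)
√(-4635 + s(16)) = √(-4635 + (-2 + 16² + (1/11)*16)) = √(-4635 + (-2 + 256 + 16/11)) = √(-4635 + 2810/11) = √(-48175/11) = 5*I*√21197/11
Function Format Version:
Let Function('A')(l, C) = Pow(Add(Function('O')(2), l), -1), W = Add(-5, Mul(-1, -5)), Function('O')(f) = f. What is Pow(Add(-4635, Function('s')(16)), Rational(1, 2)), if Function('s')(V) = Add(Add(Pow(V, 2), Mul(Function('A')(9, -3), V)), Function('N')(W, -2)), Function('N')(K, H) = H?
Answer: Mul(Rational(5, 11), I, Pow(21197, Rational(1, 2))) ≈ Mul(66.178, I)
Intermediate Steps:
W = 0 (W = Add(-5, 5) = 0)
Function('A')(l, C) = Pow(Add(2, l), -1)
Function('s')(V) = Add(-2, Pow(V, 2), Mul(Rational(1, 11), V)) (Function('s')(V) = Add(Add(Pow(V, 2), Mul(Pow(Add(2, 9), -1), V)), -2) = Add(Add(Pow(V, 2), Mul(Pow(11, -1), V)), -2) = Add(Add(Pow(V, 2), Mul(Rational(1, 11), V)), -2) = Add(-2, Pow(V, 2), Mul(Rational(1, 11), V)))
Pow(Add(-4635, Function('s')(16)), Rational(1, 2)) = Pow(Add(-4635, Add(-2, Pow(16, 2), Mul(Rational(1, 11), 16))), Rational(1, 2)) = Pow(Add(-4635, Add(-2, 256, Rational(16, 11))), Rational(1, 2)) = Pow(Add(-4635, Rational(2810, 11)), Rational(1, 2)) = Pow(Rational(-48175, 11), Rational(1, 2)) = Mul(Rational(5, 11), I, Pow(21197, Rational(1, 2)))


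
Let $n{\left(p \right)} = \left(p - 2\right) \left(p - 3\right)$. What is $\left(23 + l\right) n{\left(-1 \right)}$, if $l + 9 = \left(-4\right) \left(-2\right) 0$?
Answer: $168$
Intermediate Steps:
$n{\left(p \right)} = \left(-3 + p\right) \left(-2 + p\right)$ ($n{\left(p \right)} = \left(-2 + p\right) \left(-3 + p\right) = \left(-3 + p\right) \left(-2 + p\right)$)
$l = -9$ ($l = -9 + \left(-4\right) \left(-2\right) 0 = -9 + 8 \cdot 0 = -9 + 0 = -9$)
$\left(23 + l\right) n{\left(-1 \right)} = \left(23 - 9\right) \left(6 + \left(-1\right)^{2} - -5\right) = 14 \left(6 + 1 + 5\right) = 14 \cdot 12 = 168$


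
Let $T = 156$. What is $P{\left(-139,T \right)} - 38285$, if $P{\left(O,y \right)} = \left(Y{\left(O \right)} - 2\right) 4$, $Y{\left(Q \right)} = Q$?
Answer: $-38849$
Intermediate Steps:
$P{\left(O,y \right)} = -8 + 4 O$ ($P{\left(O,y \right)} = \left(O - 2\right) 4 = \left(-2 + O\right) 4 = -8 + 4 O$)
$P{\left(-139,T \right)} - 38285 = \left(-8 + 4 \left(-139\right)\right) - 38285 = \left(-8 - 556\right) - 38285 = -564 - 38285 = -38849$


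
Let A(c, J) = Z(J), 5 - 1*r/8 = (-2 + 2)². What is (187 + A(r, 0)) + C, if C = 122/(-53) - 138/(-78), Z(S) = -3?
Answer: 126409/689 ≈ 183.47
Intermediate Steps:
r = 40 (r = 40 - 8*(-2 + 2)² = 40 - 8*0² = 40 - 8*0 = 40 + 0 = 40)
C = -367/689 (C = 122*(-1/53) - 138*(-1/78) = -122/53 + 23/13 = -367/689 ≈ -0.53266)
A(c, J) = -3
(187 + A(r, 0)) + C = (187 - 3) - 367/689 = 184 - 367/689 = 126409/689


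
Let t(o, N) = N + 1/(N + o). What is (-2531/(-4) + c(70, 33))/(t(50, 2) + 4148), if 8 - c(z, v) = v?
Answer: 31603/215801 ≈ 0.14645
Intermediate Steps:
c(z, v) = 8 - v
(-2531/(-4) + c(70, 33))/(t(50, 2) + 4148) = (-2531/(-4) + (8 - 1*33))/((1 + 2² + 2*50)/(2 + 50) + 4148) = (-2531*(-¼) + (8 - 33))/((1 + 4 + 100)/52 + 4148) = (2531/4 - 25)/((1/52)*105 + 4148) = 2431/(4*(105/52 + 4148)) = 2431/(4*(215801/52)) = (2431/4)*(52/215801) = 31603/215801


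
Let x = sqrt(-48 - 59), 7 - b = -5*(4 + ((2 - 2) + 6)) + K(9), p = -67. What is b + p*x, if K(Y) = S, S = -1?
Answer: 58 - 67*I*sqrt(107) ≈ 58.0 - 693.05*I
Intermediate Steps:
K(Y) = -1
b = 58 (b = 7 - (-5*(4 + ((2 - 2) + 6)) - 1) = 7 - (-5*(4 + (0 + 6)) - 1) = 7 - (-5*(4 + 6) - 1) = 7 - (-5*10 - 1) = 7 - (-50 - 1) = 7 - 1*(-51) = 7 + 51 = 58)
x = I*sqrt(107) (x = sqrt(-107) = I*sqrt(107) ≈ 10.344*I)
b + p*x = 58 - 67*I*sqrt(107)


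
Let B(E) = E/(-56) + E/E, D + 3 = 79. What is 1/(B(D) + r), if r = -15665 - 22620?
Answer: -14/535995 ≈ -2.6120e-5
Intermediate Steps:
D = 76 (D = -3 + 79 = 76)
r = -38285
B(E) = 1 - E/56 (B(E) = E*(-1/56) + 1 = -E/56 + 1 = 1 - E/56)
1/(B(D) + r) = 1/((1 - 1/56*76) - 38285) = 1/((1 - 19/14) - 38285) = 1/(-5/14 - 38285) = 1/(-535995/14) = -14/535995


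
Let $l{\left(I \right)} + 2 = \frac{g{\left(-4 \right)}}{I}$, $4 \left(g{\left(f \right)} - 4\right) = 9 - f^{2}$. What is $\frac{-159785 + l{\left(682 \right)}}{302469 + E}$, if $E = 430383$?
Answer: $- \frac{435898927}{1999220256} \approx -0.21803$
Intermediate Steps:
$g{\left(f \right)} = \frac{25}{4} - \frac{f^{2}}{4}$ ($g{\left(f \right)} = 4 + \frac{9 - f^{2}}{4} = 4 - \left(- \frac{9}{4} + \frac{f^{2}}{4}\right) = \frac{25}{4} - \frac{f^{2}}{4}$)
$l{\left(I \right)} = -2 + \frac{9}{4 I}$ ($l{\left(I \right)} = -2 + \frac{\frac{25}{4} - \frac{\left(-4\right)^{2}}{4}}{I} = -2 + \frac{\frac{25}{4} - 4}{I} = -2 + \frac{9}{4 I}$)
$\frac{-159785 + l{\left(682 \right)}}{302469 + E} = \frac{-159785 - \left(2 - \frac{9}{4 \cdot 682}\right)}{302469 + 430383} = \frac{-159785 + \left(-2 + \frac{9}{4} \cdot \frac{1}{682}\right)}{732852} = \left(-159785 + \left(-2 + \frac{9}{2728}\right)\right) \frac{1}{732852} = \left(-159785 - \frac{5447}{2728}\right) \frac{1}{732852} = \left(- \frac{435898927}{2728}\right) \frac{1}{732852} = - \frac{435898927}{1999220256}$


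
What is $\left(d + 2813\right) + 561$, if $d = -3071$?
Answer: $303$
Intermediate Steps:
$\left(d + 2813\right) + 561 = \left(-3071 + 2813\right) + 561 = -258 + 561 = 303$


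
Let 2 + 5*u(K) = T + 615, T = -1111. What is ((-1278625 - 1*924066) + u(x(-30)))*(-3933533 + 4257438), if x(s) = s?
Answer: -713494889293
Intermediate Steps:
u(K) = -498/5 (u(K) = -2/5 + (-1111 + 615)/5 = -2/5 + (1/5)*(-496) = -2/5 - 496/5 = -498/5)
((-1278625 - 1*924066) + u(x(-30)))*(-3933533 + 4257438) = ((-1278625 - 1*924066) - 498/5)*(-3933533 + 4257438) = ((-1278625 - 924066) - 498/5)*323905 = (-2202691 - 498/5)*323905 = -11013953/5*323905 = -713494889293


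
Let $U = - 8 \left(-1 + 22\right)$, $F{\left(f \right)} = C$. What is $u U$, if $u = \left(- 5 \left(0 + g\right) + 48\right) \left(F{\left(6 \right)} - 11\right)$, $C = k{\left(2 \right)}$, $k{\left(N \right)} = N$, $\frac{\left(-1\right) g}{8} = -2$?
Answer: $-48384$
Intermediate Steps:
$g = 16$ ($g = \left(-8\right) \left(-2\right) = 16$)
$C = 2$
$F{\left(f \right)} = 2$
$u = 288$ ($u = \left(- 5 \left(0 + 16\right) + 48\right) \left(2 - 11\right) = \left(\left(-5\right) 16 + 48\right) \left(-9\right) = \left(-80 + 48\right) \left(-9\right) = \left(-32\right) \left(-9\right) = 288$)
$U = -168$ ($U = \left(-8\right) 21 = -168$)
$u U = 288 \left(-168\right) = -48384$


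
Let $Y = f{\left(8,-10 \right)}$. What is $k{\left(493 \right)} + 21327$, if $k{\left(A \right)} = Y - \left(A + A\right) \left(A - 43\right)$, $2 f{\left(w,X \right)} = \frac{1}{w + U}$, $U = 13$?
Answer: $- \frac{17739665}{42} \approx -4.2237 \cdot 10^{5}$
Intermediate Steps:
$f{\left(w,X \right)} = \frac{1}{2 \left(13 + w\right)}$ ($f{\left(w,X \right)} = \frac{1}{2 \left(w + 13\right)} = \frac{1}{2 \left(13 + w\right)}$)
$Y = \frac{1}{42}$ ($Y = \frac{1}{2 \left(13 + 8\right)} = \frac{1}{2 \cdot 21} = \frac{1}{2} \cdot \frac{1}{21} = \frac{1}{42} \approx 0.02381$)
$k{\left(A \right)} = \frac{1}{42} - 2 A \left(-43 + A\right)$ ($k{\left(A \right)} = \frac{1}{42} - \left(A + A\right) \left(A - 43\right) = \frac{1}{42} - 2 A \left(-43 + A\right)$)
$k{\left(493 \right)} + 21327 = \left(\frac{1}{42} - 2 \cdot 493^{2} + 86 \cdot 493\right) + 21327 = \left(\frac{1}{42} - 486098 + 42398\right) + 21327 = - \frac{18635399}{42} + 21327 = - \frac{17739665}{42}$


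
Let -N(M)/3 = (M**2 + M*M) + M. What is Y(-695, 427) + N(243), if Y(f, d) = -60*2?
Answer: -355143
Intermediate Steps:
N(M) = -6*M**2 - 3*M (N(M) = -3*((M**2 + M*M) + M) = -3*((M**2 + M**2) + M) = -3*(2*M**2 + M) = -3*(M + 2*M**2) = -6*M**2 - 3*M)
Y(f, d) = -120
Y(-695, 427) + N(243) = -120 - 3*243*(1 + 2*243) = -120 - 3*243*(1 + 486) = -120 - 3*243*487 = -120 - 355023 = -355143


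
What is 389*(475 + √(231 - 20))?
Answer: 184775 + 389*√211 ≈ 1.9043e+5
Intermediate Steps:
389*(475 + √(231 - 20)) = 389*(475 + √211) = 184775 + 389*√211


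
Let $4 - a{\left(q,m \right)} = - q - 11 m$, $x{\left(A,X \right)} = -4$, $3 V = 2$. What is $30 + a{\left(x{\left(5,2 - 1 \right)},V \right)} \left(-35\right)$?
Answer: $- \frac{680}{3} \approx -226.67$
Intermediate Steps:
$V = \frac{2}{3}$ ($V = \frac{1}{3} \cdot 2 = \frac{2}{3} \approx 0.66667$)
$a{\left(q,m \right)} = 4 + q + 11 m$ ($a{\left(q,m \right)} = 4 - \left(- q - 11 m\right) = 4 + \left(q + 11 m\right) = 4 + q + 11 m$)
$30 + a{\left(x{\left(5,2 - 1 \right)},V \right)} \left(-35\right) = 30 + \left(4 - 4 + 11 \cdot \frac{2}{3}\right) \left(-35\right) = 30 + \left(4 - 4 + \frac{22}{3}\right) \left(-35\right) = 30 + \frac{22}{3} \left(-35\right) = 30 - \frac{770}{3} = - \frac{680}{3}$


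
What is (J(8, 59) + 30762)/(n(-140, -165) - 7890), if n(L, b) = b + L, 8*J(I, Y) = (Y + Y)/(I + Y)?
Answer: -1648855/439252 ≈ -3.7538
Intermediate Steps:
J(I, Y) = Y/(4*(I + Y)) (J(I, Y) = ((Y + Y)/(I + Y))/8 = ((2*Y)/(I + Y))/8 = (2*Y/(I + Y))/8 = Y/(4*(I + Y)))
n(L, b) = L + b
(J(8, 59) + 30762)/(n(-140, -165) - 7890) = ((¼)*59/(8 + 59) + 30762)/((-140 - 165) - 7890) = ((¼)*59/67 + 30762)/(-305 - 7890) = ((¼)*59*(1/67) + 30762)/(-8195) = (59/268 + 30762)*(-1/8195) = (8244275/268)*(-1/8195) = -1648855/439252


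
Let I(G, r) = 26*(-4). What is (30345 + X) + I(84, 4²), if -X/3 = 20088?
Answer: -30023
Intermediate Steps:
X = -60264 (X = -3*20088 = -60264)
I(G, r) = -104
(30345 + X) + I(84, 4²) = (30345 - 60264) - 104 = -29919 - 104 = -30023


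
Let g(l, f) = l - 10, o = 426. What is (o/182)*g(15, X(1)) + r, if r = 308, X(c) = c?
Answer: 29093/91 ≈ 319.70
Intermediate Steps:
g(l, f) = -10 + l
(o/182)*g(15, X(1)) + r = (426/182)*(-10 + 15) + 308 = (426*(1/182))*5 + 308 = (213/91)*5 + 308 = 1065/91 + 308 = 29093/91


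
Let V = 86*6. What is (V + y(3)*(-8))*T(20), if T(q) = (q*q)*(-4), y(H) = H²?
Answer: -710400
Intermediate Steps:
V = 516
T(q) = -4*q² (T(q) = q²*(-4) = -4*q²)
(V + y(3)*(-8))*T(20) = (516 + 3²*(-8))*(-4*20²) = (516 + 9*(-8))*(-4*400) = (516 - 72)*(-1600) = 444*(-1600) = -710400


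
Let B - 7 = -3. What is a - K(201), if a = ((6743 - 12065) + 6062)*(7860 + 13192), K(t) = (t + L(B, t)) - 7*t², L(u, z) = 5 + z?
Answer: 15860880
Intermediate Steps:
B = 4 (B = 7 - 3 = 4)
K(t) = 5 - 7*t² + 2*t (K(t) = (t + (5 + t)) - 7*t² = (5 + 2*t) - 7*t² = 5 - 7*t² + 2*t)
a = 15578480 (a = (-5322 + 6062)*21052 = 740*21052 = 15578480)
a - K(201) = 15578480 - (5 - 7*201² + 2*201) = 15578480 - (5 - 7*40401 + 402) = 15578480 - (5 - 282807 + 402) = 15578480 - 1*(-282400) = 15578480 + 282400 = 15860880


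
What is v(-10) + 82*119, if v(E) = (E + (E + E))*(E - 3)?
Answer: 10148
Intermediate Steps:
v(E) = 3*E*(-3 + E) (v(E) = (E + 2*E)*(-3 + E) = (3*E)*(-3 + E) = 3*E*(-3 + E))
v(-10) + 82*119 = 3*(-10)*(-3 - 10) + 82*119 = 3*(-10)*(-13) + 9758 = 390 + 9758 = 10148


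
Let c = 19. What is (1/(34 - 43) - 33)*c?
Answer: -5662/9 ≈ -629.11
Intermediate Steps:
(1/(34 - 43) - 33)*c = (1/(34 - 43) - 33)*19 = (1/(-9) - 33)*19 = (-⅑ - 33)*19 = -298/9*19 = -5662/9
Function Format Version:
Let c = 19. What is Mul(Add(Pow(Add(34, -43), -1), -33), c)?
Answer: Rational(-5662, 9) ≈ -629.11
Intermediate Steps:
Mul(Add(Pow(Add(34, -43), -1), -33), c) = Mul(Add(Pow(Add(34, -43), -1), -33), 19) = Mul(Add(Pow(-9, -1), -33), 19) = Mul(Add(Rational(-1, 9), -33), 19) = Mul(Rational(-298, 9), 19) = Rational(-5662, 9)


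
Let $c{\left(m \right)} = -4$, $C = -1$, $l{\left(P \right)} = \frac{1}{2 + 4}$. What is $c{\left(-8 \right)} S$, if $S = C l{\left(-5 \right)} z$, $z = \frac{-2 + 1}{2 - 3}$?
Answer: $\frac{2}{3} \approx 0.66667$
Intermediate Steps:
$l{\left(P \right)} = \frac{1}{6}$
$z = 1$ ($z = - \frac{1}{-1} = \left(-1\right) \left(-1\right) = 1$)
$S = - \frac{1}{6}$ ($S = \left(-1\right) \frac{1}{6} \cdot 1 = \left(- \frac{1}{6}\right) 1 = - \frac{1}{6} \approx -0.16667$)
$c{\left(-8 \right)} S = \left(-4\right) \left(- \frac{1}{6}\right) = \frac{2}{3}$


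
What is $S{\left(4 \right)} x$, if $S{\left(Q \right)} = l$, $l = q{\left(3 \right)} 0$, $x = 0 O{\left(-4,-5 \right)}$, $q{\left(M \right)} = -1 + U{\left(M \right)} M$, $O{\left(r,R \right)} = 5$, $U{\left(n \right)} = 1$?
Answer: $0$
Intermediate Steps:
$q{\left(M \right)} = -1 + M$ ($q{\left(M \right)} = -1 + 1 M = -1 + M$)
$x = 0$ ($x = 0 \cdot 5 = 0$)
$l = 0$ ($l = \left(-1 + 3\right) 0 = 2 \cdot 0 = 0$)
$S{\left(Q \right)} = 0$
$S{\left(4 \right)} x = 0 \cdot 0 = 0$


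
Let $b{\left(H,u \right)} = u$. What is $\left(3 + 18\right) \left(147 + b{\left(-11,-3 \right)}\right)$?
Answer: $3024$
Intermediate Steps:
$\left(3 + 18\right) \left(147 + b{\left(-11,-3 \right)}\right) = \left(3 + 18\right) \left(147 - 3\right) = 21 \cdot 144 = 3024$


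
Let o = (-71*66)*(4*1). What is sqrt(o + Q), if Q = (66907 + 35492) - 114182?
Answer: 7*I*sqrt(623) ≈ 174.72*I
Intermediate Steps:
Q = -11783 (Q = 102399 - 114182 = -11783)
o = -18744 (o = -4686*4 = -18744)
sqrt(o + Q) = sqrt(-18744 - 11783) = sqrt(-30527) = 7*I*sqrt(623)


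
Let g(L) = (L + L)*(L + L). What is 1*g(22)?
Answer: 1936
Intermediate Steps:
g(L) = 4*L² (g(L) = (2*L)*(2*L) = 4*L²)
1*g(22) = 1*(4*22²) = 1*(4*484) = 1*1936 = 1936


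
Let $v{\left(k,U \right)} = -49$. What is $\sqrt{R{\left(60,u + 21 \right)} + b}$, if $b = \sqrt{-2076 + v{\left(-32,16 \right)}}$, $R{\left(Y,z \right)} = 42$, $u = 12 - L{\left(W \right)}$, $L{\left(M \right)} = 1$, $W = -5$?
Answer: $\sqrt{42 + 5 i \sqrt{85}} \approx 7.2236 + 3.1908 i$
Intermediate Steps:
$u = 11$ ($u = 12 - 1 = 11$)
$b = 5 i \sqrt{85}$ ($b = \sqrt{-2076 - 49} = \sqrt{-2125} = 5 i \sqrt{85} \approx 46.098 i$)
$\sqrt{R{\left(60,u + 21 \right)} + b} = \sqrt{42 + 5 i \sqrt{85}}$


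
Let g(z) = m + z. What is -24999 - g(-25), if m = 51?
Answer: -25025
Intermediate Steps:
g(z) = 51 + z
-24999 - g(-25) = -24999 - (51 - 25) = -24999 - 1*26 = -24999 - 26 = -25025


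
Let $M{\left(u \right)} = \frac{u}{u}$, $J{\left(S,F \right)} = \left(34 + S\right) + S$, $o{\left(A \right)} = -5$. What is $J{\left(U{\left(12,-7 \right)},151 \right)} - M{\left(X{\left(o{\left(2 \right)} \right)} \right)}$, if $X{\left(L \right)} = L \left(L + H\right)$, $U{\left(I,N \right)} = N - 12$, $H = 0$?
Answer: $-5$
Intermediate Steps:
$U{\left(I,N \right)} = -12 + N$
$J{\left(S,F \right)} = 34 + 2 S$
$X{\left(L \right)} = L^{2}$ ($X{\left(L \right)} = L \left(L + 0\right) = L L = L^{2}$)
$M{\left(u \right)} = 1$
$J{\left(U{\left(12,-7 \right)},151 \right)} - M{\left(X{\left(o{\left(2 \right)} \right)} \right)} = \left(34 + 2 \left(-12 - 7\right)\right) - 1 = \left(34 + 2 \left(-19\right)\right) - 1 = \left(34 - 38\right) - 1 = -4 - 1 = -5$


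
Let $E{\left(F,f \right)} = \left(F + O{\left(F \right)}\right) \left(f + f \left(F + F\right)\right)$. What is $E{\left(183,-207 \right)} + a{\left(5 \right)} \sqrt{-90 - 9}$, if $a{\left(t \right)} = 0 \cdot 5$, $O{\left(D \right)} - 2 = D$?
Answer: $-27956592$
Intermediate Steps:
$O{\left(D \right)} = 2 + D$
$a{\left(t \right)} = 0$
$E{\left(F,f \right)} = \left(2 + 2 F\right) \left(f + 2 F f\right)$ ($E{\left(F,f \right)} = \left(F + \left(2 + F\right)\right) \left(f + f \left(F + F\right)\right) = \left(2 + 2 F\right) \left(f + f 2 F\right) = \left(2 + 2 F\right) \left(f + 2 F f\right)$)
$E{\left(183,-207 \right)} + a{\left(5 \right)} \sqrt{-90 - 9} = 2 \left(-207\right) \left(1 + 2 \cdot 183^{2} + 3 \cdot 183\right) + 0 \sqrt{-90 - 9} = 2 \left(-207\right) \left(1 + 2 \cdot 33489 + 549\right) + 0 \sqrt{-99} = 2 \left(-207\right) \left(1 + 66978 + 549\right) + 0 \cdot 3 i \sqrt{11} = 2 \left(-207\right) 67528 + 0 = -27956592 + 0 = -27956592$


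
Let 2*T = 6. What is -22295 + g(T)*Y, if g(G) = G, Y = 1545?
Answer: -17660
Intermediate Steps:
T = 3 (T = (1/2)*6 = 3)
-22295 + g(T)*Y = -22295 + 3*1545 = -22295 + 4635 = -17660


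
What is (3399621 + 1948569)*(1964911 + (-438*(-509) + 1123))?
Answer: 11707059553440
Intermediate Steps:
(3399621 + 1948569)*(1964911 + (-438*(-509) + 1123)) = 5348190*(1964911 + (222942 + 1123)) = 5348190*(1964911 + 224065) = 5348190*2188976 = 11707059553440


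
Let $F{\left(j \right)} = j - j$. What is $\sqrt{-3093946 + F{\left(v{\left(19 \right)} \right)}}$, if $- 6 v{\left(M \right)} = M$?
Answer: $i \sqrt{3093946} \approx 1759.0 i$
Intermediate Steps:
$v{\left(M \right)} = - \frac{M}{6}$
$F{\left(j \right)} = 0$
$\sqrt{-3093946 + F{\left(v{\left(19 \right)} \right)}} = \sqrt{-3093946 + 0} = \sqrt{-3093946} = i \sqrt{3093946}$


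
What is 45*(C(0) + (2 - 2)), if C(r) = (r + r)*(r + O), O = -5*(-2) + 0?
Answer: 0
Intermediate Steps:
O = 10 (O = 10 + 0 = 10)
C(r) = 2*r*(10 + r) (C(r) = (r + r)*(r + 10) = (2*r)*(10 + r) = 2*r*(10 + r))
45*(C(0) + (2 - 2)) = 45*(2*0*(10 + 0) + (2 - 2)) = 45*(2*0*10 + 0) = 45*(0 + 0) = 45*0 = 0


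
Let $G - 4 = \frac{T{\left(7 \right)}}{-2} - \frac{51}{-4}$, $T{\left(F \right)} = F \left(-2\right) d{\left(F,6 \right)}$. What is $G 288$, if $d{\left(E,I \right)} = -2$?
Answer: $792$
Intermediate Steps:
$T{\left(F \right)} = 4 F$ ($T{\left(F \right)} = F \left(-2\right) \left(-2\right) = - 2 F \left(-2\right) = 4 F$)
$G = \frac{11}{4}$ ($G = 4 + \left(\frac{4 \cdot 7}{-2} - \frac{51}{-4}\right) = 4 + \left(28 \left(- \frac{1}{2}\right) - - \frac{51}{4}\right) = 4 + \left(-14 + \frac{51}{4}\right) = 4 - \frac{5}{4} = \frac{11}{4} \approx 2.75$)
$G 288 = \frac{11}{4} \cdot 288 = 792$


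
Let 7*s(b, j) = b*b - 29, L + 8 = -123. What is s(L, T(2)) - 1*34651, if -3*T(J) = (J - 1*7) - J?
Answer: -225425/7 ≈ -32204.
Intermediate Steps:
L = -131 (L = -8 - 123 = -131)
T(J) = 7/3 (T(J) = -((J - 1*7) - J)/3 = -((J - 7) - J)/3 = -((-7 + J) - J)/3 = -1/3*(-7) = 7/3)
s(b, j) = -29/7 + b**2/7 (s(b, j) = (b*b - 29)/7 = (b**2 - 29)/7 = (-29 + b**2)/7 = -29/7 + b**2/7)
s(L, T(2)) - 1*34651 = (-29/7 + (1/7)*(-131)**2) - 1*34651 = (-29/7 + (1/7)*17161) - 34651 = (-29/7 + 17161/7) - 34651 = 17132/7 - 34651 = -225425/7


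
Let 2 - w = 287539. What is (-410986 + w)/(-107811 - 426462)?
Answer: 232841/178091 ≈ 1.3074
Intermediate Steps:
w = -287537 (w = 2 - 1*287539 = 2 - 287539 = -287537)
(-410986 + w)/(-107811 - 426462) = (-410986 - 287537)/(-107811 - 426462) = -698523/(-534273) = -698523*(-1/534273) = 232841/178091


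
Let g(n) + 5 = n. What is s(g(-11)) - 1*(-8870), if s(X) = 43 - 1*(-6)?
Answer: 8919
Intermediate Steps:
g(n) = -5 + n
s(X) = 49 (s(X) = 43 + 6 = 49)
s(g(-11)) - 1*(-8870) = 49 - 1*(-8870) = 49 + 8870 = 8919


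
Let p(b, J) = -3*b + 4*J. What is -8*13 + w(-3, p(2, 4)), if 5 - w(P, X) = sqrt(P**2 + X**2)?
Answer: -99 - sqrt(109) ≈ -109.44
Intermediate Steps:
w(P, X) = 5 - sqrt(P**2 + X**2)
-8*13 + w(-3, p(2, 4)) = -8*13 + (5 - sqrt((-3)**2 + (-3*2 + 4*4)**2)) = -104 + (5 - sqrt(9 + (-6 + 16)**2)) = -104 + (5 - sqrt(9 + 10**2)) = -104 + (5 - sqrt(9 + 100)) = -104 + (5 - sqrt(109)) = -99 - sqrt(109)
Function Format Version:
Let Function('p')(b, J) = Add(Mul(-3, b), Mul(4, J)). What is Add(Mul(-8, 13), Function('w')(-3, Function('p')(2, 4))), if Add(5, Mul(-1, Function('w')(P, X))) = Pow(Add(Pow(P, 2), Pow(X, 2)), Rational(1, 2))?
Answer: Add(-99, Mul(-1, Pow(109, Rational(1, 2)))) ≈ -109.44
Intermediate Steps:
Function('w')(P, X) = Add(5, Mul(-1, Pow(Add(Pow(P, 2), Pow(X, 2)), Rational(1, 2))))
Add(Mul(-8, 13), Function('w')(-3, Function('p')(2, 4))) = Add(Mul(-8, 13), Add(5, Mul(-1, Pow(Add(Pow(-3, 2), Pow(Add(Mul(-3, 2), Mul(4, 4)), 2)), Rational(1, 2))))) = Add(-104, Add(5, Mul(-1, Pow(Add(9, Pow(Add(-6, 16), 2)), Rational(1, 2))))) = Add(-104, Add(5, Mul(-1, Pow(Add(9, Pow(10, 2)), Rational(1, 2))))) = Add(-104, Add(5, Mul(-1, Pow(Add(9, 100), Rational(1, 2))))) = Add(-104, Add(5, Mul(-1, Pow(109, Rational(1, 2))))) = Add(-99, Mul(-1, Pow(109, Rational(1, 2))))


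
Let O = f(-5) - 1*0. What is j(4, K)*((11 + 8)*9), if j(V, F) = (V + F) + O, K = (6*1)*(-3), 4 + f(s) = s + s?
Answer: -4788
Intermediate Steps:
f(s) = -4 + 2*s (f(s) = -4 + (s + s) = -4 + 2*s)
K = -18 (K = 6*(-3) = -18)
O = -14 (O = (-4 + 2*(-5)) - 1*0 = (-4 - 10) + 0 = -14 + 0 = -14)
j(V, F) = -14 + F + V (j(V, F) = (V + F) - 14 = (F + V) - 14 = -14 + F + V)
j(4, K)*((11 + 8)*9) = (-14 - 18 + 4)*((11 + 8)*9) = -532*9 = -28*171 = -4788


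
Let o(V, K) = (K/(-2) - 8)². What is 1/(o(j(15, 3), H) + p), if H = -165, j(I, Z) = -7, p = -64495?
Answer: -4/235779 ≈ -1.6965e-5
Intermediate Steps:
o(V, K) = (-8 - K/2)² (o(V, K) = (K*(-½) - 8)² = (-K/2 - 8)² = (-8 - K/2)²)
1/(o(j(15, 3), H) + p) = 1/((16 - 165)²/4 - 64495) = 1/((¼)*(-149)² - 64495) = 1/((¼)*22201 - 64495) = 1/(22201/4 - 64495) = 1/(-235779/4) = -4/235779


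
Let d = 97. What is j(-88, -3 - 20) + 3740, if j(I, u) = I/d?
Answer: 362692/97 ≈ 3739.1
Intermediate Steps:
j(I, u) = I/97
j(-88, -3 - 20) + 3740 = (1/97)*(-88) + 3740 = -88/97 + 3740 = 362692/97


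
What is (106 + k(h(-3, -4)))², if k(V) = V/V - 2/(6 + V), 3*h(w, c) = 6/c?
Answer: 1375929/121 ≈ 11371.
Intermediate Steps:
h(w, c) = 2/c (h(w, c) = (6/c)/3 = 2/c)
k(V) = 1 - 2/(6 + V)
(106 + k(h(-3, -4)))² = (106 + (4 + 2/(-4))/(6 + 2/(-4)))² = (106 + (4 + 2*(-¼))/(6 + 2*(-¼)))² = (106 + (4 - ½)/(6 - ½))² = (106 + (7/2)/(11/2))² = (106 + (2/11)*(7/2))² = (106 + 7/11)² = (1173/11)² = 1375929/121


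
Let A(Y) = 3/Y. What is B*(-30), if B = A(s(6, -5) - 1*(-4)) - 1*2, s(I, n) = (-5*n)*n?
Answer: 7350/121 ≈ 60.744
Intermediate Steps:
s(I, n) = -5*n**2
B = -245/121 (B = 3/(-5*(-5)**2 - 1*(-4)) - 1*2 = 3/(-5*25 + 4) - 2 = 3/(-125 + 4) - 2 = 3/(-121) - 2 = 3*(-1/121) - 2 = -3/121 - 2 = -245/121 ≈ -2.0248)
B*(-30) = -245/121*(-30) = 7350/121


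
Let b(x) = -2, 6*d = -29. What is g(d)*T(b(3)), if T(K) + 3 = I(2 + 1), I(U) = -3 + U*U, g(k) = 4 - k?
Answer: 53/2 ≈ 26.500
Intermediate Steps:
d = -29/6 (d = (⅙)*(-29) = -29/6 ≈ -4.8333)
I(U) = -3 + U²
T(K) = 3 (T(K) = -3 + (-3 + (2 + 1)²) = -3 + (-3 + 3²) = -3 + (-3 + 9) = -3 + 6 = 3)
g(d)*T(b(3)) = (4 - 1*(-29/6))*3 = (4 + 29/6)*3 = (53/6)*3 = 53/2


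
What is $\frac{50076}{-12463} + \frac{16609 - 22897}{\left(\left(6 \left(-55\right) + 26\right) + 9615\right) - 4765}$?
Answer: $- \frac{153006420}{28328399} \approx -5.4012$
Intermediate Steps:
$\frac{50076}{-12463} + \frac{16609 - 22897}{\left(\left(6 \left(-55\right) + 26\right) + 9615\right) - 4765} = 50076 \left(- \frac{1}{12463}\right) - \frac{6288}{\left(\left(-330 + 26\right) + 9615\right) - 4765} = - \frac{50076}{12463} - \frac{6288}{\left(-304 + 9615\right) - 4765} = - \frac{50076}{12463} - \frac{6288}{9311 - 4765} = - \frac{50076}{12463} - \frac{6288}{4546} = - \frac{50076}{12463} - \frac{3144}{2273} = - \frac{153006420}{28328399}$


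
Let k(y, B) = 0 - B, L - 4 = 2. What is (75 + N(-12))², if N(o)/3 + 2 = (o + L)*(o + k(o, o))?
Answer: 4761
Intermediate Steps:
L = 6 (L = 4 + 2 = 6)
k(y, B) = -B
N(o) = -6 (N(o) = -6 + 3*((o + 6)*(o - o)) = -6 + 3*((6 + o)*0) = -6 + 3*0 = -6 + 0 = -6)
(75 + N(-12))² = (75 - 6)² = 69² = 4761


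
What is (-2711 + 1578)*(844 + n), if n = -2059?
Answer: 1376595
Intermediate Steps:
(-2711 + 1578)*(844 + n) = (-2711 + 1578)*(844 - 2059) = -1133*(-1215) = 1376595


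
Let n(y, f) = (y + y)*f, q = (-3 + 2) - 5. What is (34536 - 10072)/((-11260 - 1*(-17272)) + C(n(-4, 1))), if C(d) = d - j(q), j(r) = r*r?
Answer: 1529/373 ≈ 4.0992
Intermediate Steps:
q = -6 (q = -1 - 5 = -6)
n(y, f) = 2*f*y (n(y, f) = (2*y)*f = 2*f*y)
j(r) = r²
C(d) = -36 + d (C(d) = d - 1*(-6)² = d - 1*36 = d - 36 = -36 + d)
(34536 - 10072)/((-11260 - 1*(-17272)) + C(n(-4, 1))) = (34536 - 10072)/((-11260 - 1*(-17272)) + (-36 + 2*1*(-4))) = 24464/((-11260 + 17272) + (-36 - 8)) = 24464/(6012 - 44) = 24464/5968 = 24464*(1/5968) = 1529/373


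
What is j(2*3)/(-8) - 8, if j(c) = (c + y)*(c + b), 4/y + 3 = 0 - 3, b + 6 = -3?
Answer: -6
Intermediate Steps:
b = -9 (b = -6 - 3 = -9)
y = -2/3 (y = 4/(-3 + (0 - 3)) = 4/(-3 - 3) = 4/(-6) = 4*(-1/6) = -2/3 ≈ -0.66667)
j(c) = (-9 + c)*(-2/3 + c) (j(c) = (c - 2/3)*(c - 9) = (-2/3 + c)*(-9 + c) = (-9 + c)*(-2/3 + c))
j(2*3)/(-8) - 8 = (6 + (2*3)**2 - 58*3/3)/(-8) - 8 = (6 + 6**2 - 29/3*6)*(-1/8) - 8 = (6 + 36 - 58)*(-1/8) - 8 = -16*(-1/8) - 8 = 2 - 8 = -6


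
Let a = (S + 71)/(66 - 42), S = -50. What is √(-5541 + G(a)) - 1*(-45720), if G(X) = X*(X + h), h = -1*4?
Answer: 45720 + I*√354799/8 ≈ 45720.0 + 74.456*I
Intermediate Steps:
h = -4
a = 7/8 (a = (-50 + 71)/(66 - 42) = 21/24 = 21*(1/24) = 7/8 ≈ 0.87500)
G(X) = X*(-4 + X) (G(X) = X*(X - 4) = X*(-4 + X))
√(-5541 + G(a)) - 1*(-45720) = √(-5541 + 7*(-4 + 7/8)/8) - 1*(-45720) = √(-5541 + (7/8)*(-25/8)) + 45720 = √(-5541 - 175/64) + 45720 = √(-354799/64) + 45720 = I*√354799/8 + 45720 = 45720 + I*√354799/8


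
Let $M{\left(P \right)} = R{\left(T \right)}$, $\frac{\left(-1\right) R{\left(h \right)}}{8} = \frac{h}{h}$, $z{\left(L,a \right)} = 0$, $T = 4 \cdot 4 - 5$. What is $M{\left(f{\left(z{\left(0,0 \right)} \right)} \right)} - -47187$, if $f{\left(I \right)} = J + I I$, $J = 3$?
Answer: $47179$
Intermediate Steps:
$T = 11$ ($T = 16 - 5 = 11$)
$R{\left(h \right)} = -8$ ($R{\left(h \right)} = - 8 \frac{h}{h} = \left(-8\right) 1 = -8$)
$f{\left(I \right)} = 3 + I^{2}$ ($f{\left(I \right)} = 3 + I I = 3 + I^{2}$)
$M{\left(P \right)} = -8$
$M{\left(f{\left(z{\left(0,0 \right)} \right)} \right)} - -47187 = -8 - -47187 = -8 + 47187 = 47179$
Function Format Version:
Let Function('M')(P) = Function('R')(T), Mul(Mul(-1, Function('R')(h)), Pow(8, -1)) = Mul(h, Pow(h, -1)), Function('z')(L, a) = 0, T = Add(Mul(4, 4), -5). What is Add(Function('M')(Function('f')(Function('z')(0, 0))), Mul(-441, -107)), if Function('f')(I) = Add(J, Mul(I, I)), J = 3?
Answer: 47179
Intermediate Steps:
T = 11 (T = Add(16, -5) = 11)
Function('R')(h) = -8 (Function('R')(h) = Mul(-8, Mul(h, Pow(h, -1))) = Mul(-8, 1) = -8)
Function('f')(I) = Add(3, Pow(I, 2)) (Function('f')(I) = Add(3, Mul(I, I)) = Add(3, Pow(I, 2)))
Function('M')(P) = -8
Add(Function('M')(Function('f')(Function('z')(0, 0))), Mul(-441, -107)) = Add(-8, Mul(-441, -107)) = Add(-8, 47187) = 47179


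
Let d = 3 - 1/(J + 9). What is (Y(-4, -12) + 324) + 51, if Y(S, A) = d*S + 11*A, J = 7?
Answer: 925/4 ≈ 231.25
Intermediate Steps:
d = 47/16 (d = 3 - 1/(7 + 9) = 3 - 1/16 = 47/16 ≈ 2.9375)
Y(S, A) = 11*A + 47*S/16 (Y(S, A) = 47*S/16 + 11*A = 11*A + 47*S/16)
(Y(-4, -12) + 324) + 51 = ((11*(-12) + (47/16)*(-4)) + 324) + 51 = ((-132 - 47/4) + 324) + 51 = (-575/4 + 324) + 51 = 721/4 + 51 = 925/4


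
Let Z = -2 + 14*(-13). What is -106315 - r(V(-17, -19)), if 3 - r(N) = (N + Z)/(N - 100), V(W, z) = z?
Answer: -1807377/17 ≈ -1.0632e+5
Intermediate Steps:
Z = -184 (Z = -2 - 182 = -184)
r(N) = 3 - (-184 + N)/(-100 + N) (r(N) = 3 - (N - 184)/(N - 100) = 3 - (-184 + N)/(-100 + N))
-106315 - r(V(-17, -19)) = -106315 - 2*(-58 - 19)/(-100 - 19) = -106315 - 2*(-77)/(-119) = -106315 - 2*(-1)*(-77)/119 = -106315 - 1*22/17 = -106315 - 22/17 = -1807377/17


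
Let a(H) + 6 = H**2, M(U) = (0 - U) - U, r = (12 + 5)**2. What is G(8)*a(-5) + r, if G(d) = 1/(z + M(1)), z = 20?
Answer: 5221/18 ≈ 290.06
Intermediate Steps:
r = 289 (r = 17**2 = 289)
M(U) = -2*U (M(U) = -U - U = -2*U)
a(H) = -6 + H**2
G(d) = 1/18 (G(d) = 1/(20 - 2*1) = 1/(20 - 2) = 1/18)
G(8)*a(-5) + r = (-6 + (-5)**2)/18 + 289 = (-6 + 25)/18 + 289 = (1/18)*19 + 289 = 19/18 + 289 = 5221/18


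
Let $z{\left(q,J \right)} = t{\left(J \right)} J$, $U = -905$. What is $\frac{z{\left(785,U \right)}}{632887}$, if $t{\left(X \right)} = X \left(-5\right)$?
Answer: $- \frac{4095125}{632887} \approx -6.4706$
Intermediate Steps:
$t{\left(X \right)} = - 5 X$
$z{\left(q,J \right)} = - 5 J^{2}$ ($z{\left(q,J \right)} = - 5 J J = - 5 J^{2}$)
$\frac{z{\left(785,U \right)}}{632887} = \frac{\left(-5\right) \left(-905\right)^{2}}{632887} = \left(-5\right) 819025 \cdot \frac{1}{632887} = \left(-4095125\right) \frac{1}{632887} = - \frac{4095125}{632887}$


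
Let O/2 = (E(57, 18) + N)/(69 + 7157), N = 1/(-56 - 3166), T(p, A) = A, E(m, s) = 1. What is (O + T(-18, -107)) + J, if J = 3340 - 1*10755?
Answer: -87564245671/11641086 ≈ -7522.0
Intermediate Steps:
N = -1/3222 (N = 1/(-3222) = -1/3222 ≈ -0.00031037)
J = -7415 (J = 3340 - 10755 = -7415)
O = 3221/11641086 (O = 2*((1 - 1/3222)/(69 + 7157)) = 2*((3221/3222)/7226) = 2*((3221/3222)*(1/7226)) = 2*(3221/23282172) = 3221/11641086 ≈ 0.00027669)
(O + T(-18, -107)) + J = (3221/11641086 - 107) - 7415 = -1245592981/11641086 - 7415 = -87564245671/11641086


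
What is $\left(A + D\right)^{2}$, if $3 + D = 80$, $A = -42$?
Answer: $1225$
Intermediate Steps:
$D = 77$ ($D = -3 + 80 = 77$)
$\left(A + D\right)^{2} = \left(-42 + 77\right)^{2} = 35^{2} = 1225$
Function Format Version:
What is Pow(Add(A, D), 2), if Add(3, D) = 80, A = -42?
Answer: 1225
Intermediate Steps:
D = 77 (D = Add(-3, 80) = 77)
Pow(Add(A, D), 2) = Pow(Add(-42, 77), 2) = Pow(35, 2) = 1225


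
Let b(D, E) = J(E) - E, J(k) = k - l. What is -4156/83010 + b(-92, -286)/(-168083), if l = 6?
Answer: -349027444/6976284915 ≈ -0.050031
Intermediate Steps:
J(k) = -6 + k (J(k) = k - 1*6 = k - 6 = -6 + k)
b(D, E) = -6 (b(D, E) = (-6 + E) - E = -6)
-4156/83010 + b(-92, -286)/(-168083) = -4156/83010 - 6/(-168083) = -4156*1/83010 - 6*(-1/168083) = -2078/41505 + 6/168083 = -349027444/6976284915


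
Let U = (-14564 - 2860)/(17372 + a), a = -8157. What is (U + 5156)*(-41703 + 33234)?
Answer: -402236137404/9215 ≈ -4.3650e+7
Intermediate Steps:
U = -17424/9215 (U = (-14564 - 2860)/(17372 - 8157) = -17424/9215 ≈ -1.8908)
(U + 5156)*(-41703 + 33234) = (-17424/9215 + 5156)*(-41703 + 33234) = (47495116/9215)*(-8469) = -402236137404/9215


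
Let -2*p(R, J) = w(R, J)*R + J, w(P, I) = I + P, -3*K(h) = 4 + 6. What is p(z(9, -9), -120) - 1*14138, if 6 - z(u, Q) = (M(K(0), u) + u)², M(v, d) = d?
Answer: -83720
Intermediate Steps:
K(h) = -10/3 (K(h) = -(4 + 6)/3 = -⅓*10 = -10/3)
z(u, Q) = 6 - 4*u² (z(u, Q) = 6 - (u + u)² = 6 - (2*u)² = 6 - 4*u²)
p(R, J) = -J/2 - R*(J + R)/2 (p(R, J) = -((J + R)*R + J)/2 = -(R*(J + R) + J)/2 = -(J + R*(J + R))/2 = -J/2 - R*(J + R)/2)
p(z(9, -9), -120) - 1*14138 = (-½*(-120) - (6 - 4*9²)*(-120 + (6 - 4*9²))/2) - 1*14138 = (60 - (6 - 4*81)*(-120 + (6 - 4*81))/2) - 14138 = (60 - (6 - 324)*(-120 + (6 - 324))/2) - 14138 = (60 - ½*(-318)*(-120 - 318)) - 14138 = (60 - ½*(-318)*(-438)) - 14138 = (60 - 69642) - 14138 = -69582 - 14138 = -83720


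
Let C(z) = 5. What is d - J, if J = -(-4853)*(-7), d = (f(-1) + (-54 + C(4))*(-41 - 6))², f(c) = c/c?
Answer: 5342387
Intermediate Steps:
f(c) = 1
d = 5308416 (d = (1 + (-54 + 5)*(-41 - 6))² = (1 - 49*(-47))² = (1 + 2303)² = 2304² = 5308416)
J = -33971 (J = -1*33971 = -33971)
d - J = 5308416 - 1*(-33971) = 5308416 + 33971 = 5342387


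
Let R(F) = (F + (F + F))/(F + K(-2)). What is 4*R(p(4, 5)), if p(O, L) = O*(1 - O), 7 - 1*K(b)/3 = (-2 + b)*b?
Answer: 48/5 ≈ 9.6000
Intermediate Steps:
K(b) = 21 - 3*b*(-2 + b) (K(b) = 21 - 3*(-2 + b)*b = 21 - 3*b*(-2 + b))
R(F) = 3*F/(-3 + F) (R(F) = (F + (F + F))/(F + (21 - 3*(-2)² + 6*(-2))) = (F + 2*F)/(F + (21 - 3*4 - 12)) = (3*F)/(F + (21 - 12 - 12)) = (3*F)/(F - 3) = (3*F)/(-3 + F) = 3*F/(-3 + F))
4*R(p(4, 5)) = 4*(3*(4*(1 - 1*4))/(-3 + 4*(1 - 1*4))) = 4*(3*(4*(1 - 4))/(-3 + 4*(1 - 4))) = 4*(3*(4*(-3))/(-3 + 4*(-3))) = 4*(3*(-12)/(-3 - 12)) = 4*(3*(-12)/(-15)) = 4*(3*(-12)*(-1/15)) = 4*(12/5) = 48/5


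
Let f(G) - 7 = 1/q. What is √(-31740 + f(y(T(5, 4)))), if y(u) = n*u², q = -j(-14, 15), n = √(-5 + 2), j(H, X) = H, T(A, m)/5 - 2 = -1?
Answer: I*√6219654/14 ≈ 178.14*I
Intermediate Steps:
T(A, m) = 5 (T(A, m) = 10 + 5*(-1) = 10 - 5 = 5)
n = I*√3 (n = √(-3) = I*√3 ≈ 1.732*I)
q = 14 (q = -1*(-14) = 14)
y(u) = I*√3*u² (y(u) = (I*√3)*u² = I*√3*u²)
f(G) = 99/14 (f(G) = 7 + 1/14 = 99/14)
√(-31740 + f(y(T(5, 4)))) = √(-31740 + 99/14) = √(-444261/14) = I*√6219654/14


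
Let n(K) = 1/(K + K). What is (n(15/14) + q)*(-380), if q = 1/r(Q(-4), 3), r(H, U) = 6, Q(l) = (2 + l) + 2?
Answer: -722/3 ≈ -240.67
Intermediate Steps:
Q(l) = 4 + l
n(K) = 1/(2*K)
q = 1/6 ≈ 0.16667
(n(15/14) + q)*(-380) = (1/(2*((15/14))) + 1/6)*(-380) = (1/(2*((15*(1/14)))) + 1/6)*(-380) = (1/(2*(15/14)) + 1/6)*(-380) = ((1/2)*(14/15) + 1/6)*(-380) = (7/15 + 1/6)*(-380) = (19/30)*(-380) = -722/3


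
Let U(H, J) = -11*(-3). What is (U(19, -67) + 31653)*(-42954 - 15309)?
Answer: -1846121418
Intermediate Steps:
U(H, J) = 33
(U(19, -67) + 31653)*(-42954 - 15309) = (33 + 31653)*(-42954 - 15309) = 31686*(-58263) = -1846121418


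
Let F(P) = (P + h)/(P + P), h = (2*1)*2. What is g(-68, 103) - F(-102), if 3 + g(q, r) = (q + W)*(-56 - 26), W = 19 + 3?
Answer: 384389/102 ≈ 3768.5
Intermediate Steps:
W = 22
h = 4 (h = 2*2 = 4)
F(P) = (4 + P)/(2*P) (F(P) = (P + 4)/(P + P) = (4 + P)/((2*P)) = (4 + P)*(1/(2*P)) = (4 + P)/(2*P))
g(q, r) = -1807 - 82*q (g(q, r) = -3 + (q + 22)*(-56 - 26) = -3 + (22 + q)*(-82) = -3 + (-1804 - 82*q) = -1807 - 82*q)
g(-68, 103) - F(-102) = (-1807 - 82*(-68)) - (4 - 102)/(2*(-102)) = (-1807 + 5576) - (-1)*(-98)/(2*102) = 3769 - 1*49/102 = 3769 - 49/102 = 384389/102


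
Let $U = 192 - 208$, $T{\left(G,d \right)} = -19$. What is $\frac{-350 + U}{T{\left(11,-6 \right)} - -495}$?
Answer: $- \frac{183}{238} \approx -0.76891$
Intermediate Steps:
$U = -16$
$\frac{-350 + U}{T{\left(11,-6 \right)} - -495} = \frac{-350 - 16}{-19 - -495} = - \frac{366}{-19 + 495} = - \frac{366}{476} = \left(-366\right) \frac{1}{476} = - \frac{183}{238}$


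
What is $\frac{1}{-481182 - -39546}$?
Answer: $- \frac{1}{441636} \approx -2.2643 \cdot 10^{-6}$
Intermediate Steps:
$\frac{1}{-481182 - -39546} = \frac{1}{-481182 + \left(-345630 + 385176\right)} = \frac{1}{-481182 + 39546} = \frac{1}{-441636} = - \frac{1}{441636}$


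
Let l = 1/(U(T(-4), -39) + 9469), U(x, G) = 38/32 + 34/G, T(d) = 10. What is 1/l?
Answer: 5908853/624 ≈ 9469.3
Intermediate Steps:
U(x, G) = 19/16 + 34/G (U(x, G) = 38*(1/32) + 34/G = 19/16 + 34/G)
l = 624/5908853 (l = 1/((19/16 + 34/(-39)) + 9469) = 1/((19/16 + 34*(-1/39)) + 9469) = 1/((19/16 - 34/39) + 9469) = 1/(197/624 + 9469) = 1/(5908853/624) = 624/5908853 ≈ 0.00010560)
1/l = 1/(624/5908853) = 5908853/624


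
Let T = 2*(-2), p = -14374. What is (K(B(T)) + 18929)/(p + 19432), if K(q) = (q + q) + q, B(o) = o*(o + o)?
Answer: 19025/5058 ≈ 3.7614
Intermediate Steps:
T = -4
B(o) = 2*o² (B(o) = o*(2*o) = 2*o²)
K(q) = 3*q (K(q) = 2*q + q = 3*q)
(K(B(T)) + 18929)/(p + 19432) = (3*(2*(-4)²) + 18929)/(-14374 + 19432) = (3*(2*16) + 18929)/5058 = (3*32 + 18929)*(1/5058) = (96 + 18929)*(1/5058) = 19025*(1/5058) = 19025/5058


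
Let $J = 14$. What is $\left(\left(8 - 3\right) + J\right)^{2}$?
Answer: $361$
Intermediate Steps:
$\left(\left(8 - 3\right) + J\right)^{2} = \left(\left(8 - 3\right) + 14\right)^{2} = \left(5 + 14\right)^{2} = 19^{2} = 361$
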